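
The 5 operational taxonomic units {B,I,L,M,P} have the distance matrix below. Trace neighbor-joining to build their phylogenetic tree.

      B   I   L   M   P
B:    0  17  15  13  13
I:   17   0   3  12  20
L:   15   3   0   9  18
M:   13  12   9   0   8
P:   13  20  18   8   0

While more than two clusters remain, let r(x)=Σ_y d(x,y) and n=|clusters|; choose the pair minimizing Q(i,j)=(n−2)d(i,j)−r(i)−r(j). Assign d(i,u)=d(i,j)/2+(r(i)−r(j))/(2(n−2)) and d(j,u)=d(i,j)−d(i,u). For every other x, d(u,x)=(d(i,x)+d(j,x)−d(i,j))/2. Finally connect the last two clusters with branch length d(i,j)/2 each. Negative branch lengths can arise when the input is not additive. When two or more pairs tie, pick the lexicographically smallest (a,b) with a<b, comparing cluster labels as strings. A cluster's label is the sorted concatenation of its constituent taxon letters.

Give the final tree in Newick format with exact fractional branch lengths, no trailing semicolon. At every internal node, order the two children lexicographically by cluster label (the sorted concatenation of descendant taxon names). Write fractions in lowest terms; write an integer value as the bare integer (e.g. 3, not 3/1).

step 1: merge (I,L) at d=3, Q=-88; branch lengths I→8/3, L→1/3; new cluster IL
  updated: d(B,IL)=29/2, d(IL,M)=9, d(IL,P)=35/2
step 2: merge (B,P) at d=13, Q=-53; branch lengths B→7, P→6; new cluster BP
  updated: d(BP,IL)=19/2, d(BP,M)=4
step 3: merge (BP,IL) at d=19/2, Q=-45/2; branch lengths BP→9/4, IL→29/4; new cluster BILP
  updated: d(BILP,M)=7/4
step 4: merge (BILP,M) at d=7/4; branch lengths BILP→7/8, M→7/8; new cluster BILMP
final tree: (((B:7,P:6):9/4,(I:8/3,L:1/3):29/4):7/8,M:7/8)
total length: 109/4

(((B:7,P:6):9/4,(I:8/3,L:1/3):29/4):7/8,M:7/8)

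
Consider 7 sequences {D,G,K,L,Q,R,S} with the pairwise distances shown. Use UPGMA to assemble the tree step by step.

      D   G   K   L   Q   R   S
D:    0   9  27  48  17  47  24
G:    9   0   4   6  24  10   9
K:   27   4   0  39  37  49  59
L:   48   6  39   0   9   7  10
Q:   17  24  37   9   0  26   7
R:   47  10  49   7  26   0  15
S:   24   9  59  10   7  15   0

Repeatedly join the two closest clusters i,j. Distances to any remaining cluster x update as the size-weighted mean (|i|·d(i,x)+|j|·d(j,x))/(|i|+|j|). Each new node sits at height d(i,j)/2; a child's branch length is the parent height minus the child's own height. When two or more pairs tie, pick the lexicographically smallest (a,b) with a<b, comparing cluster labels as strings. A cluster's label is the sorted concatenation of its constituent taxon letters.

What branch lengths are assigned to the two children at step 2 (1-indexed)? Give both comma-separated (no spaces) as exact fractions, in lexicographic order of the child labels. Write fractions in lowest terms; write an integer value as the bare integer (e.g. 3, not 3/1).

7/2,7/2

1. join G+K (d=4) ⇒ GK; edges |G|=2, |K|=2
  updated: d(D,GK)=18, d(GK,L)=45/2, d(GK,Q)=61/2, d(GK,R)=59/2, d(GK,S)=34
2. join L+R (d=7) ⇒ LR; edges |L|=7/2, |R|=7/2
  updated: d(D,LR)=95/2, d(GK,LR)=26, d(LR,Q)=35/2, d(LR,S)=25/2
3. join Q+S (d=7) ⇒ QS; edges |Q|=7/2, |S|=7/2
  updated: d(D,QS)=41/2, d(GK,QS)=129/4, d(LR,QS)=15
4. join LR+QS (d=15) ⇒ LQRS; edges |LR|=4, |QS|=4
  updated: d(D,LQRS)=34, d(GK,LQRS)=233/8
5. join D+GK (d=18) ⇒ DGK; edges |D|=9, |GK|=7
  updated: d(DGK,LQRS)=123/4
6. join DGK+LQRS (d=123/4) ⇒ DGKLQRS; edges |DGK|=51/8, |LQRS|=63/8
final tree: ((D:9,(G:2,K:2):7):51/8,((L:7/2,R:7/2):4,(Q:7/2,S:7/2):4):63/8)
total length: 225/4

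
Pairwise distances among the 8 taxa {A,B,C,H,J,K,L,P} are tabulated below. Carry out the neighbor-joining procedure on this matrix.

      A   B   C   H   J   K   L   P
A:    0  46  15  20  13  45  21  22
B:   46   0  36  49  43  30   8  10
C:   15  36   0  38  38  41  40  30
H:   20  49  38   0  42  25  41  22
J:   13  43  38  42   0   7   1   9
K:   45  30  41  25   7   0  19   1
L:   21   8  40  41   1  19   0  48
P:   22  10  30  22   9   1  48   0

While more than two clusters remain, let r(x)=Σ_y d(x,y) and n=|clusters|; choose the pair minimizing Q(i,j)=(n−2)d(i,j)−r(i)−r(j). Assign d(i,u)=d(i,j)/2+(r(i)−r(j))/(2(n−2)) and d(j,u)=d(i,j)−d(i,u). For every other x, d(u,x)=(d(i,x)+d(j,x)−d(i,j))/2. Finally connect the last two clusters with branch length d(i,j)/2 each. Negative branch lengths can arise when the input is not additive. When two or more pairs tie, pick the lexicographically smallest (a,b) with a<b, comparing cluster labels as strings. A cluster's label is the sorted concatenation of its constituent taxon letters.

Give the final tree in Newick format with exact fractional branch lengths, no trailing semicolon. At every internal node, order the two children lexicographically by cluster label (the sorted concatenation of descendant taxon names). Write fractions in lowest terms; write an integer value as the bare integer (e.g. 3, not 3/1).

((((((A:47/20,C:253/20):209/32,H:479/32):403/48,(B:23/3,L:1/3):647/48):59/16,J:4):7/2,K:11/16):5/32,P:5/32)

step 1: merge (B,L) at d=8, Q=-352; branch lengths B→23/3, L→1/3; new cluster BL
  updated: d(A,BL)=59/2, d(BL,C)=34, d(BL,H)=41, d(BL,J)=18, d(BL,K)=41/2, d(BL,P)=25
step 2: merge (A,C) at d=15, Q=-531/2; branch lengths A→47/20, C→253/20; new cluster AC
  updated: d(AC,BL)=97/4, d(AC,H)=43/2, d(AC,J)=18, d(AC,K)=71/2, d(AC,P)=37/2
step 3: merge (AC,H) at d=43/2, Q=-733/4; branch lengths AC→209/32, H→479/32; new cluster ACH
  updated: d(ACH,BL)=175/8, d(ACH,J)=77/4, d(ACH,K)=39/2, d(ACH,P)=19/2
step 4: merge (ACH,BL) at d=175/8, Q=-719/8; branch lengths ACH→403/48, BL→647/48; new cluster ABCHL
  updated: d(ABCHL,J)=123/16, d(ABCHL,K)=145/16, d(ABCHL,P)=101/16
step 5: merge (ABCHL,J) at d=123/16, Q=-251/8; branch lengths ABCHL→59/16, J→4; new cluster ABCHJL
  updated: d(ABCHJL,K)=67/16, d(ABCHJL,P)=61/16
step 6: merge (ABCHJL,K) at d=67/16, Q=-9; branch lengths ABCHJL→7/2, K→11/16; new cluster ABCHJKL
  updated: d(ABCHJKL,P)=5/16
step 7: merge (ABCHJKL,P) at d=5/16; branch lengths ABCHJKL→5/32, P→5/32; new cluster ABCHJKLP
final tree: ((((((A:47/20,C:253/20):209/32,H:479/32):403/48,(B:23/3,L:1/3):647/48):59/16,J:4):7/2,K:11/16):5/32,P:5/32)
total length: 1257/16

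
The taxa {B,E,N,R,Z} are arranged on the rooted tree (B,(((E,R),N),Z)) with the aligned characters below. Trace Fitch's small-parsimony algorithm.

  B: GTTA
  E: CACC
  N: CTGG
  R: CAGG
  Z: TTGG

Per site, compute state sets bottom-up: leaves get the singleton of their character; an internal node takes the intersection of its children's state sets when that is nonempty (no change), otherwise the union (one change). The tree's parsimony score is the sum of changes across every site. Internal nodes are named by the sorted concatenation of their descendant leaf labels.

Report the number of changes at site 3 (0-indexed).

ER@0: {C} ∩ {C} = {C} (intersection, +0)
ENR@0: {C} ∩ {C} = {C} (intersection, +0)
ENRZ@0: {C} ∪ {T} = {C,T} (union, +1)
BENRZ@0: {G} ∪ {C,T} = {C,G,T} (union, +1)
ER@1: {A} ∩ {A} = {A} (intersection, +0)
ENR@1: {A} ∪ {T} = {A,T} (union, +1)
ENRZ@1: {A,T} ∩ {T} = {T} (intersection, +0)
BENRZ@1: {T} ∩ {T} = {T} (intersection, +0)
ER@2: {C} ∪ {G} = {C,G} (union, +1)
ENR@2: {C,G} ∩ {G} = {G} (intersection, +0)
ENRZ@2: {G} ∩ {G} = {G} (intersection, +0)
BENRZ@2: {T} ∪ {G} = {G,T} (union, +1)
ER@3: {C} ∪ {G} = {C,G} (union, +1)
ENR@3: {C,G} ∩ {G} = {G} (intersection, +0)
ENRZ@3: {G} ∩ {G} = {G} (intersection, +0)
BENRZ@3: {A} ∪ {G} = {A,G} (union, +1)
per-site changes: [2, 1, 2, 2]; total = 7

2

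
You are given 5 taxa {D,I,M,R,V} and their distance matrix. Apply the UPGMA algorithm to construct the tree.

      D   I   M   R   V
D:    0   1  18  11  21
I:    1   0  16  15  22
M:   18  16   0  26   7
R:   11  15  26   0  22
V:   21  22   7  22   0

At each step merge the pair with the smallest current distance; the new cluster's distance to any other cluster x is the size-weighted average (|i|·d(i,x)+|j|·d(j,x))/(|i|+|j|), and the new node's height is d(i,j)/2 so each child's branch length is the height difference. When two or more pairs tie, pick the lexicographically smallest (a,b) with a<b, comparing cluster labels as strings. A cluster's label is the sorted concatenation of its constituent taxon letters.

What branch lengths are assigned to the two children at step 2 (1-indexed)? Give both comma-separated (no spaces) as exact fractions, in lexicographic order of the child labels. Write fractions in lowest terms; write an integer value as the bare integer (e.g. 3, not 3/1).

iteration 1: select D,I (d=1); attach at lengths (1/2, 1/2); label the merged cluster DI
  updated: d(DI,M)=17, d(DI,R)=13, d(DI,V)=43/2
iteration 2: select M,V (d=7); attach at lengths (7/2, 7/2); label the merged cluster MV
  updated: d(DI,MV)=77/4, d(MV,R)=24
iteration 3: select DI,R (d=13); attach at lengths (6, 13/2); label the merged cluster DIR
  updated: d(DIR,MV)=125/6
iteration 4: select DIR,MV (d=125/6); attach at lengths (47/12, 83/12); label the merged cluster DIMRV
final tree: (((D:1/2,I:1/2):6,R:13/2):47/12,(M:7/2,V:7/2):83/12)
total length: 94/3

7/2,7/2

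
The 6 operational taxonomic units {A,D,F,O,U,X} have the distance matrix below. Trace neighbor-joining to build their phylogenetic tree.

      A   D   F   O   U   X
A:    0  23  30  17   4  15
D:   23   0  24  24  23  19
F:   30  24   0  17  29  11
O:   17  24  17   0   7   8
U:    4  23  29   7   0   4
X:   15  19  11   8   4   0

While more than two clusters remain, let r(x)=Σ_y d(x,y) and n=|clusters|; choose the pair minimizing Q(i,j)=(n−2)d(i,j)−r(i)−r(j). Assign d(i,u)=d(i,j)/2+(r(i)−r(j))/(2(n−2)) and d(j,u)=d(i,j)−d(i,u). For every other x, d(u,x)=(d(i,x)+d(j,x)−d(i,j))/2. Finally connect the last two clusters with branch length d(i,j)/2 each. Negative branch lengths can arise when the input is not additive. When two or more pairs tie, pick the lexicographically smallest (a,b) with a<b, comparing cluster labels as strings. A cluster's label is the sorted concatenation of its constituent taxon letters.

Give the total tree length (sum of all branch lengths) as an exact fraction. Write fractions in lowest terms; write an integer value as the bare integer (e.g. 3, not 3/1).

697/16

1. join A+U (d=4, Q=-140) ⇒ AU; edges |A|=19/4, |U|=-3/4
  updated: d(AU,D)=21, d(AU,F)=55/2, d(AU,O)=10, d(AU,X)=15/2
2. join D+F (d=24, Q=-191/2) ⇒ DF; edges |D|=161/12, |F|=127/12
  updated: d(AU,DF)=49/4, d(DF,O)=17/2, d(DF,X)=3
3. join AU+O (d=10, Q=-145/4) ⇒ AOU; edges |AU|=93/16, |O|=67/16
  updated: d(AOU,DF)=43/8, d(AOU,X)=11/4
4. join AOU+DF (d=43/8, Q=-89/8) ⇒ ADFOU; edges |AOU|=41/16, |DF|=45/16
  updated: d(ADFOU,X)=3/16
5. join ADFOU+X (d=3/16) ⇒ ADFOUX; edges |ADFOU|=3/32, |X|=3/32
final tree: ((((A:19/4,U:-3/4):93/16,O:67/16):41/16,(D:161/12,F:127/12):45/16):3/32,X:3/32)
total length: 697/16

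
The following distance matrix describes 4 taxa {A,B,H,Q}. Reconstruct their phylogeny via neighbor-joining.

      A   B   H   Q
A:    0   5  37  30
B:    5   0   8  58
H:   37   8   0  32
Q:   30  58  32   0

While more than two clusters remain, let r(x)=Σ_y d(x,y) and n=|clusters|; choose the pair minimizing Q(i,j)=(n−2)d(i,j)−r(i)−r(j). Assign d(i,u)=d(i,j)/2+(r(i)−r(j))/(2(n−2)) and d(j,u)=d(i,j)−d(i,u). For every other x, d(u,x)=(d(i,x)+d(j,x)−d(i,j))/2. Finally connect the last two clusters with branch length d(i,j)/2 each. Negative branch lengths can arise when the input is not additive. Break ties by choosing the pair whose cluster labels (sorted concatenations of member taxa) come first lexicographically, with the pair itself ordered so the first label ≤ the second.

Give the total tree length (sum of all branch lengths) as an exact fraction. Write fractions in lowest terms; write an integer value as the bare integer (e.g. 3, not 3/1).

1. join A+B (d=5, Q=-133) ⇒ AB; edges |A|=11/4, |B|=9/4
  updated: d(AB,H)=20, d(AB,Q)=83/2
2. join AB+H (d=20, Q=-187/2) ⇒ ABH; edges |AB|=59/4, |H|=21/4
  updated: d(ABH,Q)=107/4
3. join ABH+Q (d=107/4) ⇒ ABHQ; edges |ABH|=107/8, |Q|=107/8
final tree: (((A:11/4,B:9/4):59/4,H:21/4):107/8,Q:107/8)
total length: 207/4

207/4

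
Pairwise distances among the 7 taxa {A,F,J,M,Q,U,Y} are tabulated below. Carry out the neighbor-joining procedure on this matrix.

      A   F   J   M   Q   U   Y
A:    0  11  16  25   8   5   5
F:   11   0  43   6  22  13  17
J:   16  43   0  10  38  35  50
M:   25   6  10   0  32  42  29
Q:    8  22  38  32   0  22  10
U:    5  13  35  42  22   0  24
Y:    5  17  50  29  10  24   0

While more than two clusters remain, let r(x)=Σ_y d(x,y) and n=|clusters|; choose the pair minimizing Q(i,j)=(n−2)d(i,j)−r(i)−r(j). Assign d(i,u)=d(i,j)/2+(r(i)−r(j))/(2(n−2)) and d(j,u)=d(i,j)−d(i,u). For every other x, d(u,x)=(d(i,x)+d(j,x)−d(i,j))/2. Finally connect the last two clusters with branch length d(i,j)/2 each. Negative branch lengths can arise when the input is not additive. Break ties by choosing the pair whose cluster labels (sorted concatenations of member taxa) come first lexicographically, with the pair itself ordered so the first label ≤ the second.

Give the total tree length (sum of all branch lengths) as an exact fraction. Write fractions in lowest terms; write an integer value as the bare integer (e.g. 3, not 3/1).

1805/32

1. join J+M (d=10, Q=-286) ⇒ JM; edges |J|=49/5, |M|=1/5
  updated: d(A,JM)=31/2, d(F,JM)=39/2, d(JM,Q)=30, d(JM,U)=67/2, d(JM,Y)=69/2
2. join Q+Y (d=10, Q=-285/2) ⇒ QY; edges |Q|=83/16, |Y|=77/16
  updated: d(A,QY)=3/2, d(F,QY)=29/2, d(JM,QY)=109/4, d(QY,U)=18
3. join F+JM (d=39/2, Q=-381/4) ⇒ FJM; edges |F|=83/24, |JM|=385/24
  updated: d(A,FJM)=7/2, d(FJM,QY)=89/8, d(FJM,U)=27/2
4. join A+QY (d=3/2, Q=-301/8) ⇒ AQY; edges |A|=-141/32, |QY|=189/32
  updated: d(AQY,FJM)=105/16, d(AQY,U)=43/4
5. join AQY+FJM (d=105/16, Q=-493/16) ⇒ AFJMQY; edges |AQY|=61/32, |FJM|=149/32
  updated: d(AFJMQY,U)=283/32
6. join AFJMQY+U (d=283/32) ⇒ AFJMQUY; edges |AFJMQY|=283/64, |U|=283/64
final tree: (((A:-141/32,(Q:83/16,Y:77/16):189/32):61/32,(F:83/24,(J:49/5,M:1/5):385/24):149/32):283/64,U:283/64)
total length: 1805/32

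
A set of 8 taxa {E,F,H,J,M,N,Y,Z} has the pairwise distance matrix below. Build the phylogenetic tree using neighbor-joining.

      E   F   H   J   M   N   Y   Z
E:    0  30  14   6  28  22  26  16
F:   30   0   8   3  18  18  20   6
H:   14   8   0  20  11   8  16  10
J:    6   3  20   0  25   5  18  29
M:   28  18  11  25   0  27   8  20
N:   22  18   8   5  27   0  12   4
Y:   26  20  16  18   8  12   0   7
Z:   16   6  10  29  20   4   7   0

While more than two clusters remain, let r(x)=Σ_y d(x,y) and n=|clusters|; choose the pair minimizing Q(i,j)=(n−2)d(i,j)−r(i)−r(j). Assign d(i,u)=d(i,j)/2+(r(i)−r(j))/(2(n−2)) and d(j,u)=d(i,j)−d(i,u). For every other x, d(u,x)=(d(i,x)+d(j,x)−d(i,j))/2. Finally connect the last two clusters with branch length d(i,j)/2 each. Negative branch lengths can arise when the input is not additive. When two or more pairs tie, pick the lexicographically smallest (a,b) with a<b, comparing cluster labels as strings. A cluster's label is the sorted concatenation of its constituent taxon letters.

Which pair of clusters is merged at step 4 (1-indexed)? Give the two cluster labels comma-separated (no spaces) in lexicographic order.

1. join E+J (d=6, Q=-212) ⇒ EJ; edges |E|=6, |J|=0
  updated: d(EJ,F)=27/2, d(EJ,H)=14, d(EJ,M)=47/2, d(EJ,N)=21/2, d(EJ,Y)=19, d(EJ,Z)=39/2
2. join M+Y (d=8, Q=-299/2) ⇒ MY; edges |M|=131/20, |Y|=29/20
  updated: d(EJ,MY)=69/4, d(F,MY)=15, d(H,MY)=19/2, d(MY,N)=31/2, d(MY,Z)=19/2
3. join N+Z (d=4, Q=-89) ⇒ NZ; edges |N|=23/8, |Z|=9/8
  updated: d(EJ,NZ)=13, d(F,NZ)=10, d(H,NZ)=7, d(MY,NZ)=21/2
4. join EJ+F (d=27/2, Q=-255/4) ⇒ EFJ; edges |EJ|=69/8, |F|=39/8
  updated: d(EFJ,H)=17/4, d(EFJ,MY)=75/8, d(EFJ,NZ)=19/4
5. join EFJ+NZ (d=19/4, Q=-249/8) ⇒ EFJNZ; edges |EFJ|=45/32, |NZ|=107/32
  updated: d(EFJNZ,H)=13/4, d(EFJNZ,MY)=121/16
6. join EFJNZ+H (d=13/4, Q=-325/16) ⇒ EFHJNZ; edges |EFJNZ|=21/32, |H|=83/32
  updated: d(EFHJNZ,MY)=221/32
7. join EFHJNZ+MY (d=221/32) ⇒ EFHJMNYZ; edges |EFHJNZ|=221/64, |MY|=221/64
final tree: (((((E:6,J:0):69/8,F:39/8):45/32,(N:23/8,Z:9/8):107/32):21/32,H:83/32):221/64,(M:131/20,Y:29/20):221/64)
total length: 1485/32

EJ,F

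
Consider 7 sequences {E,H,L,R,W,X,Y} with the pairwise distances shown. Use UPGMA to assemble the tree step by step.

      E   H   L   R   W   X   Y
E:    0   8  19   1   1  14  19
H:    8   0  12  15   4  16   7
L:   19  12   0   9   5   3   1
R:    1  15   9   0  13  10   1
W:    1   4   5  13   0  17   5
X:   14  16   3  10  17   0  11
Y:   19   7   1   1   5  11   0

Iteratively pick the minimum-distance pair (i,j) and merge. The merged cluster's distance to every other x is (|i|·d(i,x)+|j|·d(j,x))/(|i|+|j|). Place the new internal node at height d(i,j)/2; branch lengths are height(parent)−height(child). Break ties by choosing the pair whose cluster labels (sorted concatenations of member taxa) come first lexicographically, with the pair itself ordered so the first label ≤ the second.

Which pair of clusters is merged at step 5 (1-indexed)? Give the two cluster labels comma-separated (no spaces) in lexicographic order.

ER,HW

1. join E+R (d=1) ⇒ ER; edges |E|=1/2, |R|=1/2
  updated: d(ER,H)=23/2, d(ER,L)=14, d(ER,W)=7, d(ER,X)=12, d(ER,Y)=10
2. join L+Y (d=1) ⇒ LY; edges |L|=1/2, |Y|=1/2
  updated: d(ER,LY)=12, d(H,LY)=19/2, d(LY,W)=5, d(LY,X)=7
3. join H+W (d=4) ⇒ HW; edges |H|=2, |W|=2
  updated: d(ER,HW)=37/4, d(HW,LY)=29/4, d(HW,X)=33/2
4. join LY+X (d=7) ⇒ LXY; edges |LY|=3, |X|=7/2
  updated: d(ER,LXY)=12, d(HW,LXY)=31/3
5. join ER+HW (d=37/4) ⇒ EHRW; edges |ER|=33/8, |HW|=21/8
  updated: d(EHRW,LXY)=67/6
6. join EHRW+LXY (d=67/6) ⇒ EHLRWXY; edges |EHRW|=23/24, |LXY|=25/12
final tree: (((E:1/2,R:1/2):33/8,(H:2,W:2):21/8):23/24,((L:1/2,Y:1/2):3,X:7/2):25/12)
total length: 535/24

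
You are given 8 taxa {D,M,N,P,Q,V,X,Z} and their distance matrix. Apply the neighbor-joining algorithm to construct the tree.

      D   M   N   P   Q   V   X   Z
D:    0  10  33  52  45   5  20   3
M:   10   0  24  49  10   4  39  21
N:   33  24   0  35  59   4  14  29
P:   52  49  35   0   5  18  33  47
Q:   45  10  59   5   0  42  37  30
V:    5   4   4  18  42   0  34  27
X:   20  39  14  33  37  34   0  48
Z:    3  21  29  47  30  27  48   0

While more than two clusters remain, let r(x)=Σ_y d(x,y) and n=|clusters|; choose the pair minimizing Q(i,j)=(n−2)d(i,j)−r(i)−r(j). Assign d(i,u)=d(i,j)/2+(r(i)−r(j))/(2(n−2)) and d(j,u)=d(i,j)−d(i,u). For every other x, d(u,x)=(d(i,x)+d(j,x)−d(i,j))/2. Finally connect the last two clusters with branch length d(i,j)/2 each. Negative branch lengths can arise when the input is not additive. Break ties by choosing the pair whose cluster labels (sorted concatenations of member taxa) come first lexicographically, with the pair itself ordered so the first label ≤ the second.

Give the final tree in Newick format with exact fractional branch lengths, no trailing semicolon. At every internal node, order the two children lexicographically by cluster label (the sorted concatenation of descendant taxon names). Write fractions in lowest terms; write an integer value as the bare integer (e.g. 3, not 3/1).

1. join P+Q (d=5, Q=-437) ⇒ PQ; edges |P|=41/12, |Q|=19/12
  updated: d(D,PQ)=46, d(M,PQ)=27, d(N,PQ)=89/2, d(PQ,V)=55/2, d(PQ,X)=65/2, d(PQ,Z)=36
2. join D+Z (d=3, Q=-266) ⇒ DZ; edges |D|=-16/5, |Z|=31/5
  updated: d(DZ,M)=14, d(DZ,N)=59/2, d(DZ,PQ)=79/2, d(DZ,V)=29/2, d(DZ,X)=65/2
3. join N+X (d=14, Q=-212) ⇒ NX; edges |N|=5/2, |X|=23/2
  updated: d(DZ,NX)=24, d(M,NX)=49/2, d(NX,PQ)=63/2, d(NX,V)=12
4. join NX+PQ (d=63/2, Q=-123) ⇒ NPQX; edges |NX|=61/6, |PQ|=64/3
  updated: d(DZ,NPQX)=16, d(M,NPQX)=10, d(NPQX,V)=4
5. join DZ+M (d=14, Q=-89/2) ⇒ DMZ; edges |DZ|=89/8, |M|=23/8
  updated: d(DMZ,NPQX)=6, d(DMZ,V)=9/4
6. join DMZ+NPQX (d=6, Q=-49/4) ⇒ DMNPQXZ; edges |DMZ|=17/8, |NPQX|=31/8
  updated: d(DMNPQXZ,V)=1/8
7. join DMNPQXZ+V (d=1/8) ⇒ DMNPQVXZ; edges |DMNPQXZ|=1/16, |V|=1/16
final tree: ((((D:-16/5,Z:31/5):89/8,M:23/8):17/8,((N:5/2,X:23/2):61/6,(P:41/12,Q:19/12):64/3):31/8):1/16,V:1/16)
total length: 589/8

((((D:-16/5,Z:31/5):89/8,M:23/8):17/8,((N:5/2,X:23/2):61/6,(P:41/12,Q:19/12):64/3):31/8):1/16,V:1/16)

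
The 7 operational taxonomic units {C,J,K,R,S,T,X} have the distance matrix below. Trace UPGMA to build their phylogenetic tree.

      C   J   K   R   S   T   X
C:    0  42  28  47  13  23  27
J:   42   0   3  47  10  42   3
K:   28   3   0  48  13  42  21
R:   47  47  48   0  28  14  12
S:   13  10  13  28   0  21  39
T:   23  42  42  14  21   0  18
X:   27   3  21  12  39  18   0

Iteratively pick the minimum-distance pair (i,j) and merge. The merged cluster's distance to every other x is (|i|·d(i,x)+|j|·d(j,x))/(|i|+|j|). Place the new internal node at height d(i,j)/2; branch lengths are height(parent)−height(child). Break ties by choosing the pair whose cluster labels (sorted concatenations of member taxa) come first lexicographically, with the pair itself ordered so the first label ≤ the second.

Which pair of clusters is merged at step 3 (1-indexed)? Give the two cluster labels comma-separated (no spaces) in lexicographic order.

R,X

1. join J+K (d=3) ⇒ JK; edges |J|=3/2, |K|=3/2
  updated: d(C,JK)=35, d(JK,R)=95/2, d(JK,S)=23/2, d(JK,T)=42, d(JK,X)=12
2. join JK+S (d=23/2) ⇒ JKS; edges |JK|=17/4, |S|=23/4
  updated: d(C,JKS)=83/3, d(JKS,R)=41, d(JKS,T)=35, d(JKS,X)=21
3. join R+X (d=12) ⇒ RX; edges |R|=6, |X|=6
  updated: d(C,RX)=37, d(JKS,RX)=31, d(RX,T)=16
4. join RX+T (d=16) ⇒ RTX; edges |RX|=2, |T|=8
  updated: d(C,RTX)=97/3, d(JKS,RTX)=97/3
5. join C+JKS (d=83/3) ⇒ CJKS; edges |C|=83/6, |JKS|=97/12
  updated: d(CJKS,RTX)=97/3
6. join CJKS+RTX (d=97/3) ⇒ CJKRSTX; edges |CJKS|=7/3, |RTX|=49/6
final tree: ((C:83/6,((J:3/2,K:3/2):17/4,S:23/4):97/12):7/3,((R:6,X:6):2,T:8):49/6)
total length: 809/12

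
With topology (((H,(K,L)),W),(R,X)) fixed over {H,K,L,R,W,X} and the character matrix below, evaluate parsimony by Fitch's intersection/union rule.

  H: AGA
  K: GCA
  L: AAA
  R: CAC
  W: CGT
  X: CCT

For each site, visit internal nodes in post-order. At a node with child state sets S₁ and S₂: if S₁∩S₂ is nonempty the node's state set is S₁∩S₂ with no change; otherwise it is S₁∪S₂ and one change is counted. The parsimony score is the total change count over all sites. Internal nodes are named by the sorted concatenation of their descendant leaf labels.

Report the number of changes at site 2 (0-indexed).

2

site 0, node KL: K={G} ∪ L={A} → {A,G} (+1)
site 0, node HKL: H={A} ∩ KL={A,G} → {A} (+0)
site 0, node HKLW: HKL={A} ∪ W={C} → {A,C} (+1)
site 0, node RX: R={C} ∩ X={C} → {C} (+0)
site 0, node HKLRWX: HKLW={A,C} ∩ RX={C} → {C} (+0)
site 1, node KL: K={C} ∪ L={A} → {A,C} (+1)
site 1, node HKL: H={G} ∪ KL={A,C} → {A,C,G} (+1)
site 1, node HKLW: HKL={A,C,G} ∩ W={G} → {G} (+0)
site 1, node RX: R={A} ∪ X={C} → {A,C} (+1)
site 1, node HKLRWX: HKLW={G} ∪ RX={A,C} → {A,C,G} (+1)
site 2, node KL: K={A} ∩ L={A} → {A} (+0)
site 2, node HKL: H={A} ∩ KL={A} → {A} (+0)
site 2, node HKLW: HKL={A} ∪ W={T} → {A,T} (+1)
site 2, node RX: R={C} ∪ X={T} → {C,T} (+1)
site 2, node HKLRWX: HKLW={A,T} ∩ RX={C,T} → {T} (+0)
per-site changes: [2, 4, 2]; total = 8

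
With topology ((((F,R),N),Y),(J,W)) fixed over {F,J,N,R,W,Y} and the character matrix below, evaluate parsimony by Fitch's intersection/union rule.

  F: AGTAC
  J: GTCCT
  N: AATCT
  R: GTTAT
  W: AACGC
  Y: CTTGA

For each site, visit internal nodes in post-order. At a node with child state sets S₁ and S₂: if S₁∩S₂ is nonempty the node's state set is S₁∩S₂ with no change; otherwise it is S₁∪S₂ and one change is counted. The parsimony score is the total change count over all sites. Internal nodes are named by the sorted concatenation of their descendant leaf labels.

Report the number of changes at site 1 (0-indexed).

3

site 0, node FR: F={A} ∪ R={G} → {A,G} (+1)
site 0, node FNR: FR={A,G} ∩ N={A} → {A} (+0)
site 0, node FNRY: FNR={A} ∪ Y={C} → {A,C} (+1)
site 0, node JW: J={G} ∪ W={A} → {A,G} (+1)
site 0, node FJNRWY: FNRY={A,C} ∩ JW={A,G} → {A} (+0)
site 1, node FR: F={G} ∪ R={T} → {G,T} (+1)
site 1, node FNR: FR={G,T} ∪ N={A} → {A,G,T} (+1)
site 1, node FNRY: FNR={A,G,T} ∩ Y={T} → {T} (+0)
site 1, node JW: J={T} ∪ W={A} → {A,T} (+1)
site 1, node FJNRWY: FNRY={T} ∩ JW={A,T} → {T} (+0)
site 2, node FR: F={T} ∩ R={T} → {T} (+0)
site 2, node FNR: FR={T} ∩ N={T} → {T} (+0)
site 2, node FNRY: FNR={T} ∩ Y={T} → {T} (+0)
site 2, node JW: J={C} ∩ W={C} → {C} (+0)
site 2, node FJNRWY: FNRY={T} ∪ JW={C} → {C,T} (+1)
site 3, node FR: F={A} ∩ R={A} → {A} (+0)
site 3, node FNR: FR={A} ∪ N={C} → {A,C} (+1)
site 3, node FNRY: FNR={A,C} ∪ Y={G} → {A,C,G} (+1)
site 3, node JW: J={C} ∪ W={G} → {C,G} (+1)
site 3, node FJNRWY: FNRY={A,C,G} ∩ JW={C,G} → {C,G} (+0)
site 4, node FR: F={C} ∪ R={T} → {C,T} (+1)
site 4, node FNR: FR={C,T} ∩ N={T} → {T} (+0)
site 4, node FNRY: FNR={T} ∪ Y={A} → {A,T} (+1)
site 4, node JW: J={T} ∪ W={C} → {C,T} (+1)
site 4, node FJNRWY: FNRY={A,T} ∩ JW={C,T} → {T} (+0)
per-site changes: [3, 3, 1, 3, 3]; total = 13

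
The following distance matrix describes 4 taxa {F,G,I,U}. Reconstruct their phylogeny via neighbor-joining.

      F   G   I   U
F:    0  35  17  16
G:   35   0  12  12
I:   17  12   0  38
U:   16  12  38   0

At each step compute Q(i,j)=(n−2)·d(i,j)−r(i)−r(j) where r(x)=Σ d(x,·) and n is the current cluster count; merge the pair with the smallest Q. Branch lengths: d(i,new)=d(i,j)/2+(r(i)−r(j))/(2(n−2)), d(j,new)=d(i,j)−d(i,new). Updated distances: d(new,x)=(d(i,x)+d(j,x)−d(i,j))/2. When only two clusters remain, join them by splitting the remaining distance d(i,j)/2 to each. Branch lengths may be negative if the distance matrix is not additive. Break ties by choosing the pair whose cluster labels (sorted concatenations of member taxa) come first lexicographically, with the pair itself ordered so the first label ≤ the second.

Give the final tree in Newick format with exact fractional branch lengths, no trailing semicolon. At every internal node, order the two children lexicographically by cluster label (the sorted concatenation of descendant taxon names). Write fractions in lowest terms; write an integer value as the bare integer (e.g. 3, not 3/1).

1. join F+U (d=16, Q=-102) ⇒ FU; edges |F|=17/2, |U|=15/2
  updated: d(FU,G)=31/2, d(FU,I)=39/2
2. join FU+G (d=31/2, Q=-47) ⇒ FGU; edges |FU|=23/2, |G|=4
  updated: d(FGU,I)=8
3. join FGU+I (d=8) ⇒ FGIU; edges |FGU|=4, |I|=4
final tree: (((F:17/2,U:15/2):23/2,G:4):4,I:4)
total length: 79/2

(((F:17/2,U:15/2):23/2,G:4):4,I:4)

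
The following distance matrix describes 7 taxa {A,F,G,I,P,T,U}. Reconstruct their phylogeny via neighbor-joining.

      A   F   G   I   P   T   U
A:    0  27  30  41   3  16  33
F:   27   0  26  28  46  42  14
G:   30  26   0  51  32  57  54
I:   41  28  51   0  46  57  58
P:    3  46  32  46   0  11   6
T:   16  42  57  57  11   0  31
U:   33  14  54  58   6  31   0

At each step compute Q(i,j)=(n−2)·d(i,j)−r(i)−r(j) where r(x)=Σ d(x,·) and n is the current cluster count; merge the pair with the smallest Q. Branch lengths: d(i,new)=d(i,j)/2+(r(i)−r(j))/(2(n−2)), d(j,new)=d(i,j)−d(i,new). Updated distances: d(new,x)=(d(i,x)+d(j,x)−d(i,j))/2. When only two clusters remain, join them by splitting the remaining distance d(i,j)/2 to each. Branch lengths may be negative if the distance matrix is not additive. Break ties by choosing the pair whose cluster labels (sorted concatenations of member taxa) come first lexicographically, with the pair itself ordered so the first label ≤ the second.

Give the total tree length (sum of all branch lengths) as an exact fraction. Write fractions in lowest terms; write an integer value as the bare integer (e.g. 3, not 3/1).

1521/16

iteration 1: select F,I (d=28, Q=-324); attach at lengths (21/5, 119/5); label the merged cluster FI
  updated: d(A,FI)=20, d(FI,G)=49/2, d(FI,P)=32, d(FI,T)=71/2, d(FI,U)=22
iteration 2: select FI,G (d=49/2, Q=-467/2); attach at lengths (69/16, 323/16); label the merged cluster FGI
  updated: d(A,FGI)=51/4, d(FGI,P)=79/4, d(FGI,T)=34, d(FGI,U)=103/4
iteration 3: select A,FGI (d=51/4, Q=-475/4); attach at lengths (43/24, 263/24); label the merged cluster AFGI
  updated: d(AFGI,P)=5, d(AFGI,T)=149/8, d(AFGI,U)=23
iteration 4: select AFGI,T (d=149/8, Q=-70); attach at lengths (93/16, 205/16); label the merged cluster AFGIT
  updated: d(AFGIT,P)=-21/16, d(AFGIT,U)=283/16
iteration 5: select AFGIT,P (d=-21/16, Q=-179/8); attach at lengths (83/16, -13/2); label the merged cluster AFGIPT
  updated: d(AFGIPT,U)=25/2
iteration 6: select AFGIPT,U (d=25/2); attach at lengths (25/4, 25/4); label the merged cluster AFGIPTU
final tree: ((((A:43/24,((F:21/5,I:119/5):69/16,G:323/16):263/24):93/16,T:205/16):83/16,P:-13/2):25/4,U:25/4)
total length: 1521/16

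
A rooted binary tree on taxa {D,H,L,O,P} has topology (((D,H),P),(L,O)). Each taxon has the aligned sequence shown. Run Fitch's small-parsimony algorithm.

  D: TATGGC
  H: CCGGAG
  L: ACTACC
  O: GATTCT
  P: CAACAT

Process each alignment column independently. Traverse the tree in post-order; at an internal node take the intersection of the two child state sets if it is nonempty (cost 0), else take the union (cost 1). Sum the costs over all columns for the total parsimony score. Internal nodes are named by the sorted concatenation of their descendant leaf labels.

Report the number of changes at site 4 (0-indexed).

2

DH@0: {T} ∪ {C} = {C,T} (union, +1)
DHP@0: {C,T} ∩ {C} = {C} (intersection, +0)
LO@0: {A} ∪ {G} = {A,G} (union, +1)
DHLOP@0: {C} ∪ {A,G} = {A,C,G} (union, +1)
DH@1: {A} ∪ {C} = {A,C} (union, +1)
DHP@1: {A,C} ∩ {A} = {A} (intersection, +0)
LO@1: {C} ∪ {A} = {A,C} (union, +1)
DHLOP@1: {A} ∩ {A,C} = {A} (intersection, +0)
DH@2: {T} ∪ {G} = {G,T} (union, +1)
DHP@2: {G,T} ∪ {A} = {A,G,T} (union, +1)
LO@2: {T} ∩ {T} = {T} (intersection, +0)
DHLOP@2: {A,G,T} ∩ {T} = {T} (intersection, +0)
DH@3: {G} ∩ {G} = {G} (intersection, +0)
DHP@3: {G} ∪ {C} = {C,G} (union, +1)
LO@3: {A} ∪ {T} = {A,T} (union, +1)
DHLOP@3: {C,G} ∪ {A,T} = {A,C,G,T} (union, +1)
DH@4: {G} ∪ {A} = {A,G} (union, +1)
DHP@4: {A,G} ∩ {A} = {A} (intersection, +0)
LO@4: {C} ∩ {C} = {C} (intersection, +0)
DHLOP@4: {A} ∪ {C} = {A,C} (union, +1)
DH@5: {C} ∪ {G} = {C,G} (union, +1)
DHP@5: {C,G} ∪ {T} = {C,G,T} (union, +1)
LO@5: {C} ∪ {T} = {C,T} (union, +1)
DHLOP@5: {C,G,T} ∩ {C,T} = {C,T} (intersection, +0)
per-site changes: [3, 2, 2, 3, 2, 3]; total = 15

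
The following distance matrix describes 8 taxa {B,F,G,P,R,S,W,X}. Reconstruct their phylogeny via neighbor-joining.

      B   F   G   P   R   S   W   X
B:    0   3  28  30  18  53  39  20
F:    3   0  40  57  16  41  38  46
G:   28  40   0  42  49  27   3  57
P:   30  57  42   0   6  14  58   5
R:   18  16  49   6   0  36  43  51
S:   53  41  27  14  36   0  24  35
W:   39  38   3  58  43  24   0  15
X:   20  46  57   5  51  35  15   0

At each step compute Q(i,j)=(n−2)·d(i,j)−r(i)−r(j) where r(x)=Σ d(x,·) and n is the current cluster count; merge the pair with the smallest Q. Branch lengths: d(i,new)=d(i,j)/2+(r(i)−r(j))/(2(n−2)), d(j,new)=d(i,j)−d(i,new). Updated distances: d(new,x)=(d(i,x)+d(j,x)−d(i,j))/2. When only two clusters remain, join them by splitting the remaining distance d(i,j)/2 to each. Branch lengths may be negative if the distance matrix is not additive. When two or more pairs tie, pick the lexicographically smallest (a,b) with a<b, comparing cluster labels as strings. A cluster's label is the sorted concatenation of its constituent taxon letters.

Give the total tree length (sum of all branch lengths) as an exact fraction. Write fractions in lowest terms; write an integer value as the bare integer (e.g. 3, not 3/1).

iteration 1: select G,W (d=3, Q=-448); attach at lengths (11/3, -2/3); label the merged cluster GW
  updated: d(B,GW)=32, d(F,GW)=75/2, d(GW,P)=97/2, d(GW,R)=89/2, d(GW,S)=24, d(GW,X)=69/2
iteration 2: select B,F (d=3, Q=-683/2); attach at lengths (-59/20, 119/20); label the merged cluster BF
  updated: d(BF,GW)=133/4, d(BF,P)=42, d(BF,R)=31/2, d(BF,S)=91/2, d(BF,X)=63/2
iteration 3: select BF,R (d=31/2, Q=-1035/4); attach at lengths (307/32, 189/32); label the merged cluster BFR
  updated: d(BFR,GW)=249/8, d(BFR,P)=65/4, d(BFR,S)=33, d(BFR,X)=67/2
iteration 4: select P,X (d=5, Q=-707/4); attach at lengths (-37/24, 157/24); label the merged cluster PX
  updated: d(BFR,PX)=179/8, d(GW,PX)=39, d(PX,S)=22
iteration 5: select BFR,PX (d=179/8, Q=-1001/8); attach at lengths (383/32, 333/32); label the merged cluster BFPRX
  updated: d(BFPRX,GW)=191/8, d(BFPRX,S)=261/16
iteration 6: select BFPRX,GW (d=191/8, Q=-1027/16); attach at lengths (259/32, 505/32); label the merged cluster BFGPRWX
  updated: d(BFGPRWX,S)=263/32
iteration 7: select BFGPRWX,S (d=263/32); attach at lengths (263/64, 263/64); label the merged cluster BFGPRSWX
final tree: (((((B:-59/20,F:119/20):307/32,R:189/32):383/32,(P:-37/24,X:157/24):333/32):259/32,(G:11/3,W:-2/3):505/32):263/64,S:263/64)
total length: 2591/32

2591/32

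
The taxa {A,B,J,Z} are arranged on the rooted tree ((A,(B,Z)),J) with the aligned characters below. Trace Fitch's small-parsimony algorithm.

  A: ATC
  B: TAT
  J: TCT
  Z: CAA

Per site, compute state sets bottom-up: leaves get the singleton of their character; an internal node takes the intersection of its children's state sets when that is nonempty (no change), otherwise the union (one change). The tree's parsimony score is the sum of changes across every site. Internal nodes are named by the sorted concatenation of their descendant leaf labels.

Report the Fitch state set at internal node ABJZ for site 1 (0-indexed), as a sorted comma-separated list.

BZ@0: {T} ∪ {C} = {C,T} (union, +1)
ABZ@0: {A} ∪ {C,T} = {A,C,T} (union, +1)
ABJZ@0: {A,C,T} ∩ {T} = {T} (intersection, +0)
BZ@1: {A} ∩ {A} = {A} (intersection, +0)
ABZ@1: {T} ∪ {A} = {A,T} (union, +1)
ABJZ@1: {A,T} ∪ {C} = {A,C,T} (union, +1)
BZ@2: {T} ∪ {A} = {A,T} (union, +1)
ABZ@2: {C} ∪ {A,T} = {A,C,T} (union, +1)
ABJZ@2: {A,C,T} ∩ {T} = {T} (intersection, +0)
per-site changes: [2, 2, 2]; total = 6

A,C,T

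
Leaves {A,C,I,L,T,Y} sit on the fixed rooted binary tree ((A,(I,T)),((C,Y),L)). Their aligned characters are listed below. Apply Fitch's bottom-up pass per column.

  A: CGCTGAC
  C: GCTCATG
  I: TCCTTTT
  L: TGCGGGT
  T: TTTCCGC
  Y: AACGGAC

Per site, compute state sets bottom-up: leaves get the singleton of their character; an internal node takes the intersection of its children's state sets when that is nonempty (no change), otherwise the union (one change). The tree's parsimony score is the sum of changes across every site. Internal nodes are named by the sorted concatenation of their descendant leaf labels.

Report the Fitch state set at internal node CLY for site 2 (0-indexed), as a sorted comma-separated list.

IT@0: {T} ∩ {T} = {T} (intersection, +0)
AIT@0: {C} ∪ {T} = {C,T} (union, +1)
CY@0: {G} ∪ {A} = {A,G} (union, +1)
CLY@0: {A,G} ∪ {T} = {A,G,T} (union, +1)
ACILTY@0: {C,T} ∩ {A,G,T} = {T} (intersection, +0)
IT@1: {C} ∪ {T} = {C,T} (union, +1)
AIT@1: {G} ∪ {C,T} = {C,G,T} (union, +1)
CY@1: {C} ∪ {A} = {A,C} (union, +1)
CLY@1: {A,C} ∪ {G} = {A,C,G} (union, +1)
ACILTY@1: {C,G,T} ∩ {A,C,G} = {C,G} (intersection, +0)
IT@2: {C} ∪ {T} = {C,T} (union, +1)
AIT@2: {C} ∩ {C,T} = {C} (intersection, +0)
CY@2: {T} ∪ {C} = {C,T} (union, +1)
CLY@2: {C,T} ∩ {C} = {C} (intersection, +0)
ACILTY@2: {C} ∩ {C} = {C} (intersection, +0)
IT@3: {T} ∪ {C} = {C,T} (union, +1)
AIT@3: {T} ∩ {C,T} = {T} (intersection, +0)
CY@3: {C} ∪ {G} = {C,G} (union, +1)
CLY@3: {C,G} ∩ {G} = {G} (intersection, +0)
ACILTY@3: {T} ∪ {G} = {G,T} (union, +1)
IT@4: {T} ∪ {C} = {C,T} (union, +1)
AIT@4: {G} ∪ {C,T} = {C,G,T} (union, +1)
CY@4: {A} ∪ {G} = {A,G} (union, +1)
CLY@4: {A,G} ∩ {G} = {G} (intersection, +0)
ACILTY@4: {C,G,T} ∩ {G} = {G} (intersection, +0)
IT@5: {T} ∪ {G} = {G,T} (union, +1)
AIT@5: {A} ∪ {G,T} = {A,G,T} (union, +1)
CY@5: {T} ∪ {A} = {A,T} (union, +1)
CLY@5: {A,T} ∪ {G} = {A,G,T} (union, +1)
ACILTY@5: {A,G,T} ∩ {A,G,T} = {A,G,T} (intersection, +0)
IT@6: {T} ∪ {C} = {C,T} (union, +1)
AIT@6: {C} ∩ {C,T} = {C} (intersection, +0)
CY@6: {G} ∪ {C} = {C,G} (union, +1)
CLY@6: {C,G} ∪ {T} = {C,G,T} (union, +1)
ACILTY@6: {C} ∩ {C,G,T} = {C} (intersection, +0)
per-site changes: [3, 4, 2, 3, 3, 4, 3]; total = 22

C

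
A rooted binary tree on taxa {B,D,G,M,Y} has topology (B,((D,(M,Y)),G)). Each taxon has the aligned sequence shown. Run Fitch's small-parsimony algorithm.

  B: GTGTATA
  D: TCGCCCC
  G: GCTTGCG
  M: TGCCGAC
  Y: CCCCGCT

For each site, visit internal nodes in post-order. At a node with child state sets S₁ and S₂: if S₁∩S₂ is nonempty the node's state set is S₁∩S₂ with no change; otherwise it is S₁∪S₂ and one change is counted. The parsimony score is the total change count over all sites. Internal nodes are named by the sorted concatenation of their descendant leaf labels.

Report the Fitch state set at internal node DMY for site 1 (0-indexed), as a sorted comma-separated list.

C

site 0, node MY: M={T} ∪ Y={C} → {C,T} (+1)
site 0, node DMY: D={T} ∩ MY={C,T} → {T} (+0)
site 0, node DGMY: DMY={T} ∪ G={G} → {G,T} (+1)
site 0, node BDGMY: B={G} ∩ DGMY={G,T} → {G} (+0)
site 1, node MY: M={G} ∪ Y={C} → {C,G} (+1)
site 1, node DMY: D={C} ∩ MY={C,G} → {C} (+0)
site 1, node DGMY: DMY={C} ∩ G={C} → {C} (+0)
site 1, node BDGMY: B={T} ∪ DGMY={C} → {C,T} (+1)
site 2, node MY: M={C} ∩ Y={C} → {C} (+0)
site 2, node DMY: D={G} ∪ MY={C} → {C,G} (+1)
site 2, node DGMY: DMY={C,G} ∪ G={T} → {C,G,T} (+1)
site 2, node BDGMY: B={G} ∩ DGMY={C,G,T} → {G} (+0)
site 3, node MY: M={C} ∩ Y={C} → {C} (+0)
site 3, node DMY: D={C} ∩ MY={C} → {C} (+0)
site 3, node DGMY: DMY={C} ∪ G={T} → {C,T} (+1)
site 3, node BDGMY: B={T} ∩ DGMY={C,T} → {T} (+0)
site 4, node MY: M={G} ∩ Y={G} → {G} (+0)
site 4, node DMY: D={C} ∪ MY={G} → {C,G} (+1)
site 4, node DGMY: DMY={C,G} ∩ G={G} → {G} (+0)
site 4, node BDGMY: B={A} ∪ DGMY={G} → {A,G} (+1)
site 5, node MY: M={A} ∪ Y={C} → {A,C} (+1)
site 5, node DMY: D={C} ∩ MY={A,C} → {C} (+0)
site 5, node DGMY: DMY={C} ∩ G={C} → {C} (+0)
site 5, node BDGMY: B={T} ∪ DGMY={C} → {C,T} (+1)
site 6, node MY: M={C} ∪ Y={T} → {C,T} (+1)
site 6, node DMY: D={C} ∩ MY={C,T} → {C} (+0)
site 6, node DGMY: DMY={C} ∪ G={G} → {C,G} (+1)
site 6, node BDGMY: B={A} ∪ DGMY={C,G} → {A,C,G} (+1)
per-site changes: [2, 2, 2, 1, 2, 2, 3]; total = 14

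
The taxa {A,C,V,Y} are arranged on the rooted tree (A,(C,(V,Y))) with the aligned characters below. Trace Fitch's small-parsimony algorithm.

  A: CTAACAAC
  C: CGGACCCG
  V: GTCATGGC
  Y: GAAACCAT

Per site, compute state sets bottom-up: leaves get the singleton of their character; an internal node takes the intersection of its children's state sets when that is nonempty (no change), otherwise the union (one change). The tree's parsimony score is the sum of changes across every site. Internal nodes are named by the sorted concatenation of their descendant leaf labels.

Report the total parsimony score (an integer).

12

[col 0] VY: children V:{G}, Y:{G} ∩→ {G}; cost 0
[col 0] CVY: children C:{C}, VY:{G} ∪→ {C,G}; cost 1
[col 0] ACVY: children A:{C}, CVY:{C,G} ∩→ {C}; cost 0
[col 1] VY: children V:{T}, Y:{A} ∪→ {A,T}; cost 1
[col 1] CVY: children C:{G}, VY:{A,T} ∪→ {A,G,T}; cost 1
[col 1] ACVY: children A:{T}, CVY:{A,G,T} ∩→ {T}; cost 0
[col 2] VY: children V:{C}, Y:{A} ∪→ {A,C}; cost 1
[col 2] CVY: children C:{G}, VY:{A,C} ∪→ {A,C,G}; cost 1
[col 2] ACVY: children A:{A}, CVY:{A,C,G} ∩→ {A}; cost 0
[col 3] VY: children V:{A}, Y:{A} ∩→ {A}; cost 0
[col 3] CVY: children C:{A}, VY:{A} ∩→ {A}; cost 0
[col 3] ACVY: children A:{A}, CVY:{A} ∩→ {A}; cost 0
[col 4] VY: children V:{T}, Y:{C} ∪→ {C,T}; cost 1
[col 4] CVY: children C:{C}, VY:{C,T} ∩→ {C}; cost 0
[col 4] ACVY: children A:{C}, CVY:{C} ∩→ {C}; cost 0
[col 5] VY: children V:{G}, Y:{C} ∪→ {C,G}; cost 1
[col 5] CVY: children C:{C}, VY:{C,G} ∩→ {C}; cost 0
[col 5] ACVY: children A:{A}, CVY:{C} ∪→ {A,C}; cost 1
[col 6] VY: children V:{G}, Y:{A} ∪→ {A,G}; cost 1
[col 6] CVY: children C:{C}, VY:{A,G} ∪→ {A,C,G}; cost 1
[col 6] ACVY: children A:{A}, CVY:{A,C,G} ∩→ {A}; cost 0
[col 7] VY: children V:{C}, Y:{T} ∪→ {C,T}; cost 1
[col 7] CVY: children C:{G}, VY:{C,T} ∪→ {C,G,T}; cost 1
[col 7] ACVY: children A:{C}, CVY:{C,G,T} ∩→ {C}; cost 0
per-site changes: [1, 2, 2, 0, 1, 2, 2, 2]; total = 12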